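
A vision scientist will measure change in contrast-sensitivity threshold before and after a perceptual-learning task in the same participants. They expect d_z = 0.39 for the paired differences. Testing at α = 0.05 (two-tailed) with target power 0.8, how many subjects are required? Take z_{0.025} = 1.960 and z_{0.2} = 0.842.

For a paired (one-sample on differences) test: n = ((z_{α/2} + z_β) / d)².
z_{α/2} + z_β = 1.960 + 0.842 = 2.802.
n = (2.802 / 0.39)² = 7.185² = 51.62.
Round up.

n = 52 pairs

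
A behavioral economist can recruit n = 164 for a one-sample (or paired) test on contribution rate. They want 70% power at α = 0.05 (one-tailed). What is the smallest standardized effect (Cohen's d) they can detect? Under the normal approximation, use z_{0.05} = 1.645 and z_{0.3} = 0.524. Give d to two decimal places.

d_min ≈ 0.17

For a single sample (or paired design) of n = 164: d_min = (z_{α} + z_β)/√n.
z-sum = 1.645 + 0.524 = 2.169.
d_min = 2.169 / √164 = 2.169 / 12.806 = 0.169.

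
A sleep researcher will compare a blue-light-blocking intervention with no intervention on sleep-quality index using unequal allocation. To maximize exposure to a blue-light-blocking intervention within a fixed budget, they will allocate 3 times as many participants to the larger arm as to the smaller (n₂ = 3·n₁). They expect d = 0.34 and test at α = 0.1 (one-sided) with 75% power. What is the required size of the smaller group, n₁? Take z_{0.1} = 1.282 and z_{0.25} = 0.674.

With allocation ratio k = n₂/n₁ = 3, Var(x̄₁−x̄₂) = σ²(1/n₁ + 1/(k·n₁)) = σ²·(k+1)/(k·n₁).
So n₁ = (1 + 1/k)·((z_{α} + z_β)/d)² = 1.333 × (1.956/0.34)².
n₁ = 1.333 × 33.10 = 44.1.
Round up: n₁ = 45, giving n₂ = 3 × 45 = 135.

n₁ = 45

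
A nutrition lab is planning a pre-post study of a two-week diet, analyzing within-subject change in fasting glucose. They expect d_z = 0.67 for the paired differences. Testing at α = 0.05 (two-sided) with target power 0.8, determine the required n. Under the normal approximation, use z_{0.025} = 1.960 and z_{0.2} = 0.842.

n = 18 pairs

For a paired (one-sample on differences) test: n = ((z_{α/2} + z_β) / d)².
z_{α/2} + z_β = 1.960 + 0.842 = 2.802.
n = (2.802 / 0.67)² = 4.182² = 17.49.
Round up.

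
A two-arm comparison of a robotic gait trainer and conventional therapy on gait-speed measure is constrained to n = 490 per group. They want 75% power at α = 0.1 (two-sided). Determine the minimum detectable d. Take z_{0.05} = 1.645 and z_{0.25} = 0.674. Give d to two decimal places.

d_min ≈ 0.15

For two independent groups of n = 490 each: d_min = (z_{α/2} + z_β)·√(2/n).
z-sum = 1.645 + 0.674 = 2.319.
d_min = 2.319 × √(2/490) = 2.319 × 0.0639 = 0.148.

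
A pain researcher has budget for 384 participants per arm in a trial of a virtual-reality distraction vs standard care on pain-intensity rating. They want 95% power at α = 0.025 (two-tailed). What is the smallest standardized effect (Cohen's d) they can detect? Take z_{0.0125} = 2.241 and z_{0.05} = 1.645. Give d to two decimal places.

For two independent groups of n = 384 each: d_min = (z_{α/2} + z_β)·√(2/n).
z-sum = 2.241 + 1.645 = 3.886.
d_min = 3.886 × √(2/384) = 3.886 × 0.0722 = 0.280.

d_min ≈ 0.28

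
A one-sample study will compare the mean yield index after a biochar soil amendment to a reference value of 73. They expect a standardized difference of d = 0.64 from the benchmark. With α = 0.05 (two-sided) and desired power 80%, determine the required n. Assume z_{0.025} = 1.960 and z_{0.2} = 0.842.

n = 20

For a one-sample test: n = ((z_{α/2} + z_β) / d)².
z_{α/2} + z_β = 1.960 + 0.842 = 2.802.
n = (2.802 / 0.64)² = 4.378² = 19.17.
Round up.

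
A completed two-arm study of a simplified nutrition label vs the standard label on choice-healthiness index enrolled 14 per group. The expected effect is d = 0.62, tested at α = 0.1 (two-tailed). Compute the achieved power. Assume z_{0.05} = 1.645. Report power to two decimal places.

For two equal groups, power = Φ(d·√(n/2) − z_{α/2}).
d·√(n/2) = 0.62 × √(14/2) = 0.62 × 2.646 = 1.640.
z_β = 1.640 − 1.645 = -0.005.
Power = Φ(-0.005) = 0.498.

power ≈ 0.50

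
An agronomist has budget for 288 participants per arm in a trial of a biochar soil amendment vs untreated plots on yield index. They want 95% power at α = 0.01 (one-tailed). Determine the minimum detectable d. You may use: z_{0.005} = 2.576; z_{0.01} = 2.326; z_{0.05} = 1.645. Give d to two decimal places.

d_min ≈ 0.33

For two independent groups of n = 288 each: d_min = (z_{α} + z_β)·√(2/n).
z-sum = 2.326 + 1.645 = 3.971.
d_min = 3.971 × √(2/288) = 3.971 × 0.0833 = 0.331.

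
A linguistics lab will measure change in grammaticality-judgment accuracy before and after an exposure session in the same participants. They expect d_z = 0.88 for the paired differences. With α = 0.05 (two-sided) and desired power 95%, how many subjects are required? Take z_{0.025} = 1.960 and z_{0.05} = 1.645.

n = 17 pairs

For a paired (one-sample on differences) test: n = ((z_{α/2} + z_β) / d)².
z_{α/2} + z_β = 1.960 + 1.645 = 3.605.
n = (3.605 / 0.88)² = 4.097² = 16.78.
Round up.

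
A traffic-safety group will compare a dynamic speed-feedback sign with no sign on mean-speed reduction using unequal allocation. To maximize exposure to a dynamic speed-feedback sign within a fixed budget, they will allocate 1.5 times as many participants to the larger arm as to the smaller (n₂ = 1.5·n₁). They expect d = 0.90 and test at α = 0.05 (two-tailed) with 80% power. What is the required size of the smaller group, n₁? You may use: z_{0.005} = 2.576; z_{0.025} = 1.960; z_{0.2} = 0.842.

With allocation ratio k = n₂/n₁ = 1.5, Var(x̄₁−x̄₂) = σ²(1/n₁ + 1/(k·n₁)) = σ²·(k+1)/(k·n₁).
So n₁ = (1 + 1/k)·((z_{α/2} + z_β)/d)² = 1.667 × (2.802/0.90)².
n₁ = 1.667 × 9.69 = 16.2.
Round up: n₁ = 17, giving n₂ = ⌈1.5 × 17⌉ = ⌈25.5⌉ = 26.

n₁ = 17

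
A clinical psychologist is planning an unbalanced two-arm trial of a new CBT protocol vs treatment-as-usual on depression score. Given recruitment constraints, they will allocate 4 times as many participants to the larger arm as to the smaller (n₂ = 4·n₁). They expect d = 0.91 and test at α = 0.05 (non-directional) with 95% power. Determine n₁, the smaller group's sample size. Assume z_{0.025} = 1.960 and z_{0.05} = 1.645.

With allocation ratio k = n₂/n₁ = 4, Var(x̄₁−x̄₂) = σ²(1/n₁ + 1/(k·n₁)) = σ²·(k+1)/(k·n₁).
So n₁ = (1 + 1/k)·((z_{α/2} + z_β)/d)² = 1.250 × (3.605/0.91)².
n₁ = 1.250 × 15.69 = 19.6.
Round up: n₁ = 20, giving n₂ = 4 × 20 = 80.

n₁ = 20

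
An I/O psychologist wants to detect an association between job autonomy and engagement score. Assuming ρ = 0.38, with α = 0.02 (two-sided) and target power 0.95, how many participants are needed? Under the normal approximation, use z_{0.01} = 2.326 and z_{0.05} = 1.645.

Fisher's z: C = ½·ln((1+r)/(1−r)) = ½·ln(2.2258) = 0.4001.
n = ((z_{α/2} + z_β)/C)² + 3.
(2.326 + 1.645) / 0.4001 = 3.971 / 0.4001 = 9.925.
n = 9.925² + 3 = 98.51 + 3 = 101.5.
Round up.

n = 102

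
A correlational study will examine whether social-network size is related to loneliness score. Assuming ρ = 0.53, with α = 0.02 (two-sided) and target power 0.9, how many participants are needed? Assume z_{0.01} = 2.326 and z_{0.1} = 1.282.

n = 41

Fisher's z: C = ½·ln((1+r)/(1−r)) = ½·ln(3.2553) = 0.5901.
n = ((z_{α/2} + z_β)/C)² + 3.
(2.326 + 1.282) / 0.5901 = 3.608 / 0.5901 = 6.114.
n = 6.114² + 3 = 37.38 + 3 = 40.4.
Round up.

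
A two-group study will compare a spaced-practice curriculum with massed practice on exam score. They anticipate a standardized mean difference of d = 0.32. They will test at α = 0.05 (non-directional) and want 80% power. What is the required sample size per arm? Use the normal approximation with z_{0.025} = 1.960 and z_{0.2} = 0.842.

n = 154 per group

For two independent groups with equal n: n = 2·((z_{α/2} + z_β) / d)².
z_{α/2} + z_β = 1.960 + 0.842 = 2.802.
n = 2 × (2.802 / 0.32)² = 2 × 8.756² = 2 × 76.67 = 153.3.
Round up to the next whole participant.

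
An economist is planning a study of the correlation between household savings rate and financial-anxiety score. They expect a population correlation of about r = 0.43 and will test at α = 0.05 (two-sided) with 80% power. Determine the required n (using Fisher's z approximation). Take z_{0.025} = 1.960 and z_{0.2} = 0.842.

Fisher's z: C = ½·ln((1+r)/(1−r)) = ½·ln(2.5088) = 0.4599.
n = ((z_{α/2} + z_β)/C)² + 3.
(1.960 + 0.842) / 0.4599 = 2.802 / 0.4599 = 6.093.
n = 6.093² + 3 = 37.12 + 3 = 40.1.
Round up.

n = 41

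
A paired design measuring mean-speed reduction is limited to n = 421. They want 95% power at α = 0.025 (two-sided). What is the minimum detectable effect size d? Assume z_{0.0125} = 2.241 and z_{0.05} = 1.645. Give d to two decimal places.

d_min ≈ 0.19

For a single sample (or paired design) of n = 421: d_min = (z_{α/2} + z_β)/√n.
z-sum = 2.241 + 1.645 = 3.886.
d_min = 3.886 / √421 = 3.886 / 20.518 = 0.189.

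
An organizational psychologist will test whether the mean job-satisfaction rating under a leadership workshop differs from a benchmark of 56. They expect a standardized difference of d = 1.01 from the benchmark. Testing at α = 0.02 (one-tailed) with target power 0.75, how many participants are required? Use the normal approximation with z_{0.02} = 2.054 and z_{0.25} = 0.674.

For a one-sample test: n = ((z_{α} + z_β) / d)².
z_{α} + z_β = 2.054 + 0.674 = 2.728.
n = (2.728 / 1.01)² = 2.701² = 7.30.
Round up.

n = 8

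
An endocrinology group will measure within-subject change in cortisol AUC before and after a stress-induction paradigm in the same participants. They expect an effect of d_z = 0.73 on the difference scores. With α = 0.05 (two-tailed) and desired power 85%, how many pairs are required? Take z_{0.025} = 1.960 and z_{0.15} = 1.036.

n = 17 pairs

For a paired (one-sample on differences) test: n = ((z_{α/2} + z_β) / d)².
z_{α/2} + z_β = 1.960 + 1.036 = 2.996.
n = (2.996 / 0.73)² = 4.104² = 16.84.
Round up.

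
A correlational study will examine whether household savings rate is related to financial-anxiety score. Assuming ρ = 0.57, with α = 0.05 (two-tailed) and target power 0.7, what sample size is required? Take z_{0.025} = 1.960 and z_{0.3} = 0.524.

n = 18

Fisher's z: C = ½·ln((1+r)/(1−r)) = ½·ln(3.6512) = 0.6475.
n = ((z_{α/2} + z_β)/C)² + 3.
(1.960 + 0.524) / 0.6475 = 2.484 / 0.6475 = 3.836.
n = 3.836² + 3 = 14.72 + 3 = 17.7.
Round up.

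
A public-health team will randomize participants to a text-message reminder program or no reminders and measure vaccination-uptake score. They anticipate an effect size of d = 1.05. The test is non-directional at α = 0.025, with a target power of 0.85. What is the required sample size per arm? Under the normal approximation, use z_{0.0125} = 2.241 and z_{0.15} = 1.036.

n = 20 per group

For two independent groups with equal n: n = 2·((z_{α/2} + z_β) / d)².
z_{α/2} + z_β = 2.241 + 1.036 = 3.277.
n = 2 × (3.277 / 1.05)² = 2 × 3.121² = 2 × 9.74 = 19.5.
Round up to the next whole participant.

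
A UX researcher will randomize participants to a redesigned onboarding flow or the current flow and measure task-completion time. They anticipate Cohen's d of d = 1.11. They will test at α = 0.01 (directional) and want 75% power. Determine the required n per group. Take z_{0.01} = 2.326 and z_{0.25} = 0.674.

For two independent groups with equal n: n = 2·((z_{α} + z_β) / d)².
z_{α} + z_β = 2.326 + 0.674 = 3.000.
n = 2 × (3.000 / 1.11)² = 2 × 2.703² = 2 × 7.30 = 14.6.
Round up to the next whole participant.

n = 15 per group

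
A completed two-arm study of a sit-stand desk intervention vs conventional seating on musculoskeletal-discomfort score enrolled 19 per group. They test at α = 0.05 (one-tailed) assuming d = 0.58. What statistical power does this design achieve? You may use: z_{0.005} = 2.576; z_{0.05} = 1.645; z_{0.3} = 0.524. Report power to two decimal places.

power ≈ 0.56

For two equal groups, power = Φ(d·√(n/2) − z_{α}).
d·√(n/2) = 0.58 × √(19/2) = 0.58 × 3.082 = 1.788.
z_β = 1.788 − 1.645 = 0.143.
Power = Φ(0.143) = 0.557.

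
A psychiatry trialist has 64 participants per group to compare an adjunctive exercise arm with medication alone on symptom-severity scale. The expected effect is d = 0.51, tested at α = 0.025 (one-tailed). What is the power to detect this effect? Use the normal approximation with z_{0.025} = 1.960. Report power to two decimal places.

For two equal groups, power = Φ(d·√(n/2) − z_{α}).
d·√(n/2) = 0.51 × √(64/2) = 0.51 × 5.657 = 2.885.
z_β = 2.885 − 1.960 = 0.925.
Power = Φ(0.925) = 0.823.

power ≈ 0.82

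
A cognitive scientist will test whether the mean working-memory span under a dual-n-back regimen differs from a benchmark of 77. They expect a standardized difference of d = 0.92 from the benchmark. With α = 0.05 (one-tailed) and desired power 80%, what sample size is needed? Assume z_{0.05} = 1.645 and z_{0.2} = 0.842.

n = 8

For a one-sample test: n = ((z_{α} + z_β) / d)².
z_{α} + z_β = 1.645 + 0.842 = 2.487.
n = (2.487 / 0.92)² = 2.703² = 7.31.
Round up.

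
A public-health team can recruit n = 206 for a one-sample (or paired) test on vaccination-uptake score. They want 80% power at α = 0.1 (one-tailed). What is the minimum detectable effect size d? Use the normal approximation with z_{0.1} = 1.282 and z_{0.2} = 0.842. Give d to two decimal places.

d_min ≈ 0.15

For a single sample (or paired design) of n = 206: d_min = (z_{α} + z_β)/√n.
z-sum = 1.282 + 0.842 = 2.124.
d_min = 2.124 / √206 = 2.124 / 14.353 = 0.148.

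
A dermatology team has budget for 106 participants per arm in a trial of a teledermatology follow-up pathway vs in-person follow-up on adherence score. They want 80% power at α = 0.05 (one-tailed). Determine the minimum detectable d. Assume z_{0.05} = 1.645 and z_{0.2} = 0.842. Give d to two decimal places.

For two independent groups of n = 106 each: d_min = (z_{α} + z_β)·√(2/n).
z-sum = 1.645 + 0.842 = 2.487.
d_min = 2.487 × √(2/106) = 2.487 × 0.1374 = 0.342.

d_min ≈ 0.34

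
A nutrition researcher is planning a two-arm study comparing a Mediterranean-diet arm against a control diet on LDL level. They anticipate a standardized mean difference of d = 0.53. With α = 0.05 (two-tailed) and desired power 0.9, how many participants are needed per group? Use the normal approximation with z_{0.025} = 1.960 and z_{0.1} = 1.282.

For two independent groups with equal n: n = 2·((z_{α/2} + z_β) / d)².
z_{α/2} + z_β = 1.960 + 1.282 = 3.242.
n = 2 × (3.242 / 0.53)² = 2 × 6.117² = 2 × 37.42 = 74.8.
Round up to the next whole participant.

n = 75 per group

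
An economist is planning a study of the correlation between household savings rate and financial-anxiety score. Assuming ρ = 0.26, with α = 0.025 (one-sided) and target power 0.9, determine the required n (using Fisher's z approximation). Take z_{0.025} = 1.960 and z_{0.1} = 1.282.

n = 152

Fisher's z: C = ½·ln((1+r)/(1−r)) = ½·ln(1.7027) = 0.2661.
n = ((z_{α} + z_β)/C)² + 3.
(1.960 + 1.282) / 0.2661 = 3.242 / 0.2661 = 12.183.
n = 12.183² + 3 = 148.43 + 3 = 151.4.
Round up.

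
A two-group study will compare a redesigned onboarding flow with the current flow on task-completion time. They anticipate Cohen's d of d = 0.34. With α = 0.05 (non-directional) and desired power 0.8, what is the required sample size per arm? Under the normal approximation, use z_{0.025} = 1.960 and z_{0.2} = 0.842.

For two independent groups with equal n: n = 2·((z_{α/2} + z_β) / d)².
z_{α/2} + z_β = 1.960 + 0.842 = 2.802.
n = 2 × (2.802 / 0.34)² = 2 × 8.241² = 2 × 67.92 = 135.8.
Round up to the next whole participant.

n = 136 per group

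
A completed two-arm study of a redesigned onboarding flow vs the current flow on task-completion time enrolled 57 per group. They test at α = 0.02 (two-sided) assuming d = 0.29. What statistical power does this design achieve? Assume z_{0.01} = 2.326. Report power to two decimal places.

power ≈ 0.22

For two equal groups, power = Φ(d·√(n/2) − z_{α/2}).
d·√(n/2) = 0.29 × √(57/2) = 0.29 × 5.339 = 1.548.
z_β = 1.548 − 2.326 = -0.778.
Power = Φ(-0.778) = 0.218.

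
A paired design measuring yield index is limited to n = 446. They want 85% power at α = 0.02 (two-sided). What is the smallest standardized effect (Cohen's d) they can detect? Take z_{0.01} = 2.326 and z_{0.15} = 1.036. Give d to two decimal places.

d_min ≈ 0.16

For a single sample (or paired design) of n = 446: d_min = (z_{α/2} + z_β)/√n.
z-sum = 2.326 + 1.036 = 3.362.
d_min = 3.362 / √446 = 3.362 / 21.119 = 0.159.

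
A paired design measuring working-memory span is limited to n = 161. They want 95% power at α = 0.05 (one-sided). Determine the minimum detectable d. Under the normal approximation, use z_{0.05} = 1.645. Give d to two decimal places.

For a single sample (or paired design) of n = 161: d_min = (z_{α} + z_β)/√n.
z-sum = 1.645 + 1.645 = 3.290.
d_min = 3.290 / √161 = 3.290 / 12.689 = 0.259.

d_min ≈ 0.26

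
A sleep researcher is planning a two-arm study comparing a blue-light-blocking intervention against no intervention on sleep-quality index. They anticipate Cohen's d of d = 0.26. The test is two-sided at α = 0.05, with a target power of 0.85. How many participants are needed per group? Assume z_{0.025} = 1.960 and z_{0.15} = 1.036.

n = 266 per group

For two independent groups with equal n: n = 2·((z_{α/2} + z_β) / d)².
z_{α/2} + z_β = 1.960 + 1.036 = 2.996.
n = 2 × (2.996 / 0.26)² = 2 × 11.523² = 2 × 132.78 = 265.6.
Round up to the next whole participant.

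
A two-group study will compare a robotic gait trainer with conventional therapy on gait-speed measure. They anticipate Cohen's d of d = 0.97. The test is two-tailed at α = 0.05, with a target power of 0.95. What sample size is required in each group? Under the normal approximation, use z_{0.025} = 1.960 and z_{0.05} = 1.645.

For two independent groups with equal n: n = 2·((z_{α/2} + z_β) / d)².
z_{α/2} + z_β = 1.960 + 1.645 = 3.605.
n = 2 × (3.605 / 0.97)² = 2 × 3.716² = 2 × 13.81 = 27.6.
Round up to the next whole participant.

n = 28 per group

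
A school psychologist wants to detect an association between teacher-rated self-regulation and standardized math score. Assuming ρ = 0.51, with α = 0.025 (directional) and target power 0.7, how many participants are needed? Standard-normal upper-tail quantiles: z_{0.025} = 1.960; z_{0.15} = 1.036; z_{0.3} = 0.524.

n = 23

Fisher's z: C = ½·ln((1+r)/(1−r)) = ½·ln(3.0816) = 0.5627.
n = ((z_{α} + z_β)/C)² + 3.
(1.960 + 0.524) / 0.5627 = 2.484 / 0.5627 = 4.414.
n = 4.414² + 3 = 19.49 + 3 = 22.5.
Round up.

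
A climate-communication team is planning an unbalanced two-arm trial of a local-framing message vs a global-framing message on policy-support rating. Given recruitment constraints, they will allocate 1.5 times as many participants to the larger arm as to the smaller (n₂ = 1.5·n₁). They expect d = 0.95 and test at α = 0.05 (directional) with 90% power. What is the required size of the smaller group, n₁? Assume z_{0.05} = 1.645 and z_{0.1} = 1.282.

n₁ = 16

With allocation ratio k = n₂/n₁ = 1.5, Var(x̄₁−x̄₂) = σ²(1/n₁ + 1/(k·n₁)) = σ²·(k+1)/(k·n₁).
So n₁ = (1 + 1/k)·((z_{α} + z_β)/d)² = 1.667 × (2.927/0.95)².
n₁ = 1.667 × 9.49 = 15.8.
Round up: n₁ = 16, giving n₂ = 1.5 × 16 = 24.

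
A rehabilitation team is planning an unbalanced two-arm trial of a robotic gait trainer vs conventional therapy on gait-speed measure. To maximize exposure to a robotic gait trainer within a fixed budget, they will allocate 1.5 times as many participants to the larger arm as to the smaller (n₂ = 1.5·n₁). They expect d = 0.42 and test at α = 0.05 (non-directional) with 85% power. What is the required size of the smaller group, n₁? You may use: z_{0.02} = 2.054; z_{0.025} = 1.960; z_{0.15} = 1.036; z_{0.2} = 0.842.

n₁ = 85

With allocation ratio k = n₂/n₁ = 1.5, Var(x̄₁−x̄₂) = σ²(1/n₁ + 1/(k·n₁)) = σ²·(k+1)/(k·n₁).
So n₁ = (1 + 1/k)·((z_{α/2} + z_β)/d)² = 1.667 × (2.996/0.42)².
n₁ = 1.667 × 50.88 = 84.8.
Round up: n₁ = 85, giving n₂ = ⌈1.5 × 85⌉ = ⌈127.5⌉ = 128.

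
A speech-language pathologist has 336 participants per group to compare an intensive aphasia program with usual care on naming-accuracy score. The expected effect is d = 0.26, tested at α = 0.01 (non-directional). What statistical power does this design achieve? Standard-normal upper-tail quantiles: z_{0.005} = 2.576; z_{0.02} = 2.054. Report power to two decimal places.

For two equal groups, power = Φ(d·√(n/2) − z_{α/2}).
d·√(n/2) = 0.26 × √(336/2) = 0.26 × 12.961 = 3.370.
z_β = 3.370 − 2.576 = 0.794.
Power = Φ(0.794) = 0.786.

power ≈ 0.79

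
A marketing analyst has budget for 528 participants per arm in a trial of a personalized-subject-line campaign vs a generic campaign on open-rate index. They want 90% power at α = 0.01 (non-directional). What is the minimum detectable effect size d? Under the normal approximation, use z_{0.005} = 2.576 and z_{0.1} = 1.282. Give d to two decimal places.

For two independent groups of n = 528 each: d_min = (z_{α/2} + z_β)·√(2/n).
z-sum = 2.576 + 1.282 = 3.858.
d_min = 3.858 × √(2/528) = 3.858 × 0.0615 = 0.237.

d_min ≈ 0.24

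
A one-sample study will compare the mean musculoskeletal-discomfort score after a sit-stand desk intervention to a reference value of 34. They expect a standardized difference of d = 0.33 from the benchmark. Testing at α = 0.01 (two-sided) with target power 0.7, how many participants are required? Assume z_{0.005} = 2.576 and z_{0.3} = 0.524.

For a one-sample test: n = ((z_{α/2} + z_β) / d)².
z_{α/2} + z_β = 2.576 + 0.524 = 3.100.
n = (3.100 / 0.33)² = 9.394² = 88.25.
Round up.

n = 89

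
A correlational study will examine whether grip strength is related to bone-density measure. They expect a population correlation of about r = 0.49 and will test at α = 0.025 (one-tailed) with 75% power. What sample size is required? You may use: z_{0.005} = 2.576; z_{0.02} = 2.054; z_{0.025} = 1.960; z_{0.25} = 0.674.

n = 28

Fisher's z: C = ½·ln((1+r)/(1−r)) = ½·ln(2.9216) = 0.5361.
n = ((z_{α} + z_β)/C)² + 3.
(1.960 + 0.674) / 0.5361 = 2.634 / 0.5361 = 4.913.
n = 4.913² + 3 = 24.14 + 3 = 27.1.
Round up.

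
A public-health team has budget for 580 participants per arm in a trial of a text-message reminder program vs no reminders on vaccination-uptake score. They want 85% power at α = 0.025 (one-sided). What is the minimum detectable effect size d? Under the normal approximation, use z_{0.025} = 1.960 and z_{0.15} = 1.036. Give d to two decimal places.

d_min ≈ 0.18

For two independent groups of n = 580 each: d_min = (z_{α} + z_β)·√(2/n).
z-sum = 1.960 + 1.036 = 2.996.
d_min = 2.996 × √(2/580) = 2.996 × 0.0587 = 0.176.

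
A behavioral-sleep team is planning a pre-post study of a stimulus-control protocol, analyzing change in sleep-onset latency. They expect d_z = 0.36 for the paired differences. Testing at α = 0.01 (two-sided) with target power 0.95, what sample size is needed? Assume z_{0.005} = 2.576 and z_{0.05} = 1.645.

n = 138 pairs

For a paired (one-sample on differences) test: n = ((z_{α/2} + z_β) / d)².
z_{α/2} + z_β = 2.576 + 1.645 = 4.221.
n = (4.221 / 0.36)² = 11.725² = 137.48.
Round up.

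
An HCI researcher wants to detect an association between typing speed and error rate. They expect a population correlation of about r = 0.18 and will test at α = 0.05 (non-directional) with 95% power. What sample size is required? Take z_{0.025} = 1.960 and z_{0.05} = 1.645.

n = 396

Fisher's z: C = ½·ln((1+r)/(1−r)) = ½·ln(1.4390) = 0.1820.
n = ((z_{α/2} + z_β)/C)² + 3.
(1.960 + 1.645) / 0.1820 = 3.605 / 0.1820 = 19.808.
n = 19.808² + 3 = 392.34 + 3 = 395.3.
Round up.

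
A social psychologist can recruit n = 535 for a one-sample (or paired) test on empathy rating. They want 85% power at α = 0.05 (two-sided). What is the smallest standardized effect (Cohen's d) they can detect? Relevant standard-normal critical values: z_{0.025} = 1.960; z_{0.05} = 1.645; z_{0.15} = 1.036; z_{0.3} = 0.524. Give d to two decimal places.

d_min ≈ 0.13

For a single sample (or paired design) of n = 535: d_min = (z_{α/2} + z_β)/√n.
z-sum = 1.960 + 1.036 = 2.996.
d_min = 2.996 / √535 = 2.996 / 23.130 = 0.130.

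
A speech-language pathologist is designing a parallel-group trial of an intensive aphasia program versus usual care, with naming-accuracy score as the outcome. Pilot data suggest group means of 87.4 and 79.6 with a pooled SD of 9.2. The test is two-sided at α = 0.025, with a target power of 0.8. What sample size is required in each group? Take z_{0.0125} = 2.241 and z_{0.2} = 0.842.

Cohen's d = |M₁ − M₂| / SD_pooled = |87.4 − 79.6| / 9.2 = 7.8 / 9.2 = 0.848.
For two independent groups with equal n: n = 2·((z_{α/2} + z_β) / d)².
z_{α/2} + z_β = 2.241 + 0.842 = 3.083.
n = 2 × (3.083 / 0.848)² = 2 × 3.636² = 2 × 13.22 = 26.4.
Round up to the next whole participant.

n = 27 per group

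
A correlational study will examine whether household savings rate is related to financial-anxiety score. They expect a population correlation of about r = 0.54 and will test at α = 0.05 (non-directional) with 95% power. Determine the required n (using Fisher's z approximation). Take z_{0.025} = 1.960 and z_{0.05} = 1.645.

Fisher's z: C = ½·ln((1+r)/(1−r)) = ½·ln(3.3478) = 0.6042.
n = ((z_{α/2} + z_β)/C)² + 3.
(1.960 + 1.645) / 0.6042 = 3.605 / 0.6042 = 5.967.
n = 5.967² + 3 = 35.60 + 3 = 38.6.
Round up.

n = 39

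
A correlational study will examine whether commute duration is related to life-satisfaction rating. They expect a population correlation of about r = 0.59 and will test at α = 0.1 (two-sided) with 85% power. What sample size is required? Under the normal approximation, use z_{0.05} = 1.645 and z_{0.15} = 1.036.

n = 19

Fisher's z: C = ½·ln((1+r)/(1−r)) = ½·ln(3.8780) = 0.6777.
n = ((z_{α/2} + z_β)/C)² + 3.
(1.645 + 1.036) / 0.6777 = 2.681 / 0.6777 = 3.956.
n = 3.956² + 3 = 15.65 + 3 = 18.7.
Round up.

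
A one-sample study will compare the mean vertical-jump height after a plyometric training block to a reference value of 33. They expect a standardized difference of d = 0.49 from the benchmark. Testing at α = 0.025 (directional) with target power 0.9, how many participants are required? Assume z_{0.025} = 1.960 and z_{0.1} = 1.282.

n = 44

For a one-sample test: n = ((z_{α} + z_β) / d)².
z_{α} + z_β = 1.960 + 1.282 = 3.242.
n = (3.242 / 0.49)² = 6.616² = 43.78.
Round up.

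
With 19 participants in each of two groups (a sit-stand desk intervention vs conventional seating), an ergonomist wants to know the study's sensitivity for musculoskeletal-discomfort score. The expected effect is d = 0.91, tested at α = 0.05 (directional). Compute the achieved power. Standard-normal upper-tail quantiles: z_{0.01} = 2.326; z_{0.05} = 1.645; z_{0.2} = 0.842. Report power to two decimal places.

power ≈ 0.88

For two equal groups, power = Φ(d·√(n/2) − z_{α}).
d·√(n/2) = 0.91 × √(19/2) = 0.91 × 3.082 = 2.805.
z_β = 2.805 − 1.645 = 1.160.
Power = Φ(1.160) = 0.877.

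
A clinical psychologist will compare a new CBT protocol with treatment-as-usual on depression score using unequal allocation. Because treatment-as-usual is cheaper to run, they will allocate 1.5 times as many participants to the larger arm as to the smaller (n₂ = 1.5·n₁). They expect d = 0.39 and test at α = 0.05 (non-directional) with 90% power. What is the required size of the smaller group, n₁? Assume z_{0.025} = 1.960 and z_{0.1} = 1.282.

n₁ = 116

With allocation ratio k = n₂/n₁ = 1.5, Var(x̄₁−x̄₂) = σ²(1/n₁ + 1/(k·n₁)) = σ²·(k+1)/(k·n₁).
So n₁ = (1 + 1/k)·((z_{α/2} + z_β)/d)² = 1.667 × (3.242/0.39)².
n₁ = 1.667 × 69.10 = 115.2.
Round up: n₁ = 116, giving n₂ = 1.5 × 116 = 174.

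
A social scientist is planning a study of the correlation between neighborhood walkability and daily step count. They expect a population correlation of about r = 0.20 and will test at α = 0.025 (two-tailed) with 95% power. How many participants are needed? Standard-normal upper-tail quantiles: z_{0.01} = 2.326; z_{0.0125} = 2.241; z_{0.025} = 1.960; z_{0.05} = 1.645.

n = 371

Fisher's z: C = ½·ln((1+r)/(1−r)) = ½·ln(1.5000) = 0.2027.
n = ((z_{α/2} + z_β)/C)² + 3.
(2.241 + 1.645) / 0.2027 = 3.886 / 0.2027 = 19.171.
n = 19.171² + 3 = 367.53 + 3 = 370.5.
Round up.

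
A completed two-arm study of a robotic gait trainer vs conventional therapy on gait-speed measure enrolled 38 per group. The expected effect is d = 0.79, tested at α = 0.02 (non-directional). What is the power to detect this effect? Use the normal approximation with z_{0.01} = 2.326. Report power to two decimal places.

For two equal groups, power = Φ(d·√(n/2) − z_{α/2}).
d·√(n/2) = 0.79 × √(38/2) = 0.79 × 4.359 = 3.444.
z_β = 3.444 − 2.326 = 1.118.
Power = Φ(1.118) = 0.868.

power ≈ 0.87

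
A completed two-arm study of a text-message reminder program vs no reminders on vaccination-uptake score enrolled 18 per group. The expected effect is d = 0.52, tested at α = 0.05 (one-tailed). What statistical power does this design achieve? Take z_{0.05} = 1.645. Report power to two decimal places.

power ≈ 0.47

For two equal groups, power = Φ(d·√(n/2) − z_{α}).
d·√(n/2) = 0.52 × √(18/2) = 0.52 × 3.000 = 1.560.
z_β = 1.560 − 1.645 = -0.085.
Power = Φ(-0.085) = 0.466.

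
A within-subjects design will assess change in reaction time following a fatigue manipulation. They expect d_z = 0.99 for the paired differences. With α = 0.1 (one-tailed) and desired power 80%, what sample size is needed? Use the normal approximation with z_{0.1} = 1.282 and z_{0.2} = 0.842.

For a paired (one-sample on differences) test: n = ((z_{α} + z_β) / d)².
z_{α} + z_β = 1.282 + 0.842 = 2.124.
n = (2.124 / 0.99)² = 2.145² = 4.60.
Round up.

n = 5 pairs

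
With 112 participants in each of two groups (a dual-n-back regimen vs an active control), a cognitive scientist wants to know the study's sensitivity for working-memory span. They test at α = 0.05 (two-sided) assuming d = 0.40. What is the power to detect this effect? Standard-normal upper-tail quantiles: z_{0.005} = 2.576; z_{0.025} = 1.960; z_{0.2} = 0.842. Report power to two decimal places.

power ≈ 0.85

For two equal groups, power = Φ(d·√(n/2) − z_{α/2}).
d·√(n/2) = 0.40 × √(112/2) = 0.40 × 7.483 = 2.993.
z_β = 2.993 − 1.960 = 1.033.
Power = Φ(1.033) = 0.849.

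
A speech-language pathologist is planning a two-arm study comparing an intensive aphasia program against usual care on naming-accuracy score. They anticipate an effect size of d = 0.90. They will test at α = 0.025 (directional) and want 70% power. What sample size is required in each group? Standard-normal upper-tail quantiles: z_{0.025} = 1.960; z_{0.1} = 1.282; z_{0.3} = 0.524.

n = 16 per group

For two independent groups with equal n: n = 2·((z_{α} + z_β) / d)².
z_{α} + z_β = 1.960 + 0.524 = 2.484.
n = 2 × (2.484 / 0.90)² = 2 × 2.760² = 2 × 7.62 = 15.2.
Round up to the next whole participant.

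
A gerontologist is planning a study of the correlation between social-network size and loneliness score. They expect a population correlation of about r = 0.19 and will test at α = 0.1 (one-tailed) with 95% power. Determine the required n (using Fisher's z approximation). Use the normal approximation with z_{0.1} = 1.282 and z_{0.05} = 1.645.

n = 235

Fisher's z: C = ½·ln((1+r)/(1−r)) = ½·ln(1.4691) = 0.1923.
n = ((z_{α} + z_β)/C)² + 3.
(1.282 + 1.645) / 0.1923 = 2.927 / 0.1923 = 15.221.
n = 15.221² + 3 = 231.68 + 3 = 234.7.
Round up.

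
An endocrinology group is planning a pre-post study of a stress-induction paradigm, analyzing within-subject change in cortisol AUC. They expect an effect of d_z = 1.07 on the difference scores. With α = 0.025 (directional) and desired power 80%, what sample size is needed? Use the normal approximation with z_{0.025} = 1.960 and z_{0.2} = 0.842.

n = 7 pairs

For a paired (one-sample on differences) test: n = ((z_{α} + z_β) / d)².
z_{α} + z_β = 1.960 + 0.842 = 2.802.
n = (2.802 / 1.07)² = 2.619² = 6.86.
Round up.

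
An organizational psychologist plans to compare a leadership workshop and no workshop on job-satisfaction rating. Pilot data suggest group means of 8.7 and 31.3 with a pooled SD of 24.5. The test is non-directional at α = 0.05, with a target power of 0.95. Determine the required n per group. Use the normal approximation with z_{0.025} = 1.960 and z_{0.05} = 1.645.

n = 31 per group

Cohen's d = |M₁ − M₂| / SD_pooled = |8.7 − 31.3| / 24.5 = 22.6 / 24.5 = 0.922.
For two independent groups with equal n: n = 2·((z_{α/2} + z_β) / d)².
z_{α/2} + z_β = 1.960 + 1.645 = 3.605.
n = 2 × (3.605 / 0.922)² = 2 × 3.910² = 2 × 15.29 = 30.6.
Round up to the next whole participant.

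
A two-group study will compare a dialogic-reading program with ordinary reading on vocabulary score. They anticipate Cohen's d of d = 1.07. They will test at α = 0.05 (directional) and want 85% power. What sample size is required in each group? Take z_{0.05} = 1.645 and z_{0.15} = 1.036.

n = 13 per group

For two independent groups with equal n: n = 2·((z_{α} + z_β) / d)².
z_{α} + z_β = 1.645 + 1.036 = 2.681.
n = 2 × (2.681 / 1.07)² = 2 × 2.506² = 2 × 6.28 = 12.6.
Round up to the next whole participant.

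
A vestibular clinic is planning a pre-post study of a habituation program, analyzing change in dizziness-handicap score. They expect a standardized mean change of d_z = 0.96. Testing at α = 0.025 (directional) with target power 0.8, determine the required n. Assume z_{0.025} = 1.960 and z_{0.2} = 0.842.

For a paired (one-sample on differences) test: n = ((z_{α} + z_β) / d)².
z_{α} + z_β = 1.960 + 0.842 = 2.802.
n = (2.802 / 0.96)² = 2.919² = 8.52.
Round up.

n = 9 pairs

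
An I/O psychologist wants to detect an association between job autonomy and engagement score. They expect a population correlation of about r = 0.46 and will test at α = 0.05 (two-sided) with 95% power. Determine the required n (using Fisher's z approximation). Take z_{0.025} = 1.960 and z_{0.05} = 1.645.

n = 56

Fisher's z: C = ½·ln((1+r)/(1−r)) = ½·ln(2.7037) = 0.4973.
n = ((z_{α/2} + z_β)/C)² + 3.
(1.960 + 1.645) / 0.4973 = 3.605 / 0.4973 = 7.249.
n = 7.249² + 3 = 52.55 + 3 = 55.6.
Round up.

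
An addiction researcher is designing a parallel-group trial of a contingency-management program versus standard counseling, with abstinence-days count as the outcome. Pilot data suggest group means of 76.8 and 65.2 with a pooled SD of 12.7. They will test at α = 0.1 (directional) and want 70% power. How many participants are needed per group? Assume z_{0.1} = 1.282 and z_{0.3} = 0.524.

Cohen's d = |M₁ − M₂| / SD_pooled = |76.8 − 65.2| / 12.7 = 11.6 / 12.7 = 0.913.
For two independent groups with equal n: n = 2·((z_{α} + z_β) / d)².
z_{α} + z_β = 1.282 + 0.524 = 1.806.
n = 2 × (1.806 / 0.913)² = 2 × 1.978² = 2 × 3.91 = 7.8.
Round up to the next whole participant.

n = 8 per group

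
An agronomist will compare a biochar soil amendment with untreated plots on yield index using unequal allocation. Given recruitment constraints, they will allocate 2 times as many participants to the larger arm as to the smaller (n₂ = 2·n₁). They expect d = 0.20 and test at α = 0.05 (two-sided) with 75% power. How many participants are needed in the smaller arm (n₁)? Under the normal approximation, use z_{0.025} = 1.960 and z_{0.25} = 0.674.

With allocation ratio k = n₂/n₁ = 2, Var(x̄₁−x̄₂) = σ²(1/n₁ + 1/(k·n₁)) = σ²·(k+1)/(k·n₁).
So n₁ = (1 + 1/k)·((z_{α/2} + z_β)/d)² = 1.500 × (2.634/0.20)².
n₁ = 1.500 × 173.45 = 260.2.
Round up: n₁ = 261, giving n₂ = 2 × 261 = 522.

n₁ = 261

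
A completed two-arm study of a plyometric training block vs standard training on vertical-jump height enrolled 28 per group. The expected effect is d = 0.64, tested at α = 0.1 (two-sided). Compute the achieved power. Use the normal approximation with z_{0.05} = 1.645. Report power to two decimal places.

power ≈ 0.77

For two equal groups, power = Φ(d·√(n/2) − z_{α/2}).
d·√(n/2) = 0.64 × √(28/2) = 0.64 × 3.742 = 2.395.
z_β = 2.395 − 1.645 = 0.750.
Power = Φ(0.750) = 0.773.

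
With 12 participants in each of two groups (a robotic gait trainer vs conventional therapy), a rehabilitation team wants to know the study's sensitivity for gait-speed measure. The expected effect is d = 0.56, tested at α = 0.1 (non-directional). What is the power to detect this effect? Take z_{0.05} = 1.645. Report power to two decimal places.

For two equal groups, power = Φ(d·√(n/2) − z_{α/2}).
d·√(n/2) = 0.56 × √(12/2) = 0.56 × 2.449 = 1.372.
z_β = 1.372 − 1.645 = -0.273.
Power = Φ(-0.273) = 0.392.

power ≈ 0.39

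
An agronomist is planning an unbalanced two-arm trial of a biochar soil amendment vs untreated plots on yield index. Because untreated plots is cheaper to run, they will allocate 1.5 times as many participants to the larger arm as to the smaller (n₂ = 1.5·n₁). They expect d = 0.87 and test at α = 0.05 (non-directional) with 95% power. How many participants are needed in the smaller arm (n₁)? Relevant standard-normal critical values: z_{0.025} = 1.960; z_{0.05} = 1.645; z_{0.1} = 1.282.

n₁ = 29

With allocation ratio k = n₂/n₁ = 1.5, Var(x̄₁−x̄₂) = σ²(1/n₁ + 1/(k·n₁)) = σ²·(k+1)/(k·n₁).
So n₁ = (1 + 1/k)·((z_{α/2} + z_β)/d)² = 1.667 × (3.605/0.87)².
n₁ = 1.667 × 17.17 = 28.6.
Round up: n₁ = 29, giving n₂ = ⌈1.5 × 29⌉ = ⌈43.5⌉ = 44.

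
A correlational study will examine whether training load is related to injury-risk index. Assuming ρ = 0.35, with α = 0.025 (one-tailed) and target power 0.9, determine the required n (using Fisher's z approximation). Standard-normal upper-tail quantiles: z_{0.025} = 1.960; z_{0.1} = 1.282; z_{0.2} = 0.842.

Fisher's z: C = ½·ln((1+r)/(1−r)) = ½·ln(2.0769) = 0.3654.
n = ((z_{α} + z_β)/C)² + 3.
(1.960 + 1.282) / 0.3654 = 3.242 / 0.3654 = 8.872.
n = 8.872² + 3 = 78.72 + 3 = 81.7.
Round up.

n = 82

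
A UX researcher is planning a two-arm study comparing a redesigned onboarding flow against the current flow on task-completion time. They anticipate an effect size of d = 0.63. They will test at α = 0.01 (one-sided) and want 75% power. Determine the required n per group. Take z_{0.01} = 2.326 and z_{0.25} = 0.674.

n = 46 per group

For two independent groups with equal n: n = 2·((z_{α} + z_β) / d)².
z_{α} + z_β = 2.326 + 0.674 = 3.000.
n = 2 × (3.000 / 0.63)² = 2 × 4.762² = 2 × 22.68 = 45.4.
Round up to the next whole participant.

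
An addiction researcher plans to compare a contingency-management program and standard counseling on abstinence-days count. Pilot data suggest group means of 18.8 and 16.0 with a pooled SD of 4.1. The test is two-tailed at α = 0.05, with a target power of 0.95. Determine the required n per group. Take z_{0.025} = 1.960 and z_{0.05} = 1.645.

Cohen's d = |M₁ − M₂| / SD_pooled = |18.8 − 16.0| / 4.1 = 2.8 / 4.1 = 0.683.
For two independent groups with equal n: n = 2·((z_{α/2} + z_β) / d)².
z_{α/2} + z_β = 1.960 + 1.645 = 3.605.
n = 2 × (3.605 / 0.683)² = 2 × 5.278² = 2 × 27.86 = 55.7.
Round up to the next whole participant.

n = 56 per group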